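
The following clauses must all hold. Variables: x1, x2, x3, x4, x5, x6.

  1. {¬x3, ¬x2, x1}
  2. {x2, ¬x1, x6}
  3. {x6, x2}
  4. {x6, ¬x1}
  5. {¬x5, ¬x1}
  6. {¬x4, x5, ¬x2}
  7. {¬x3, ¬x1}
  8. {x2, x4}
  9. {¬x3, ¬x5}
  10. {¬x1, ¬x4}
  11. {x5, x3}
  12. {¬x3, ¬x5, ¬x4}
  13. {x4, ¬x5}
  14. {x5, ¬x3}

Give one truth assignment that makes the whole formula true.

x6 occurs only positively in the remaining clauses — set x6 = True.
Try x1 = False.
For the remaining variables, x2 = False, x3 = False, x4 = True, x5 = True works.

x1=False, x2=False, x3=False, x4=True, x5=True, x6=True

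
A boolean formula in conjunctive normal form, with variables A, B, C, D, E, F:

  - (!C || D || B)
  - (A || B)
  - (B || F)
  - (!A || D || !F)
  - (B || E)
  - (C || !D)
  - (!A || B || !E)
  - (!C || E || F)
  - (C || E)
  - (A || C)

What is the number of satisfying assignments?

Split on B, then C.
  B=T, C=T: 10 of the 16 assignments to (A,D,E,F) work.
  B=T, C=F: remaining (A,D,E,F) ∈ {(T,F,T,F)} — 1.
  B=F, C=T: a clause becomes empty — 0.
  B=F, C=F: a clause becomes empty — 0.
Total: 10 + 1 + 0 + 0 = 11.

11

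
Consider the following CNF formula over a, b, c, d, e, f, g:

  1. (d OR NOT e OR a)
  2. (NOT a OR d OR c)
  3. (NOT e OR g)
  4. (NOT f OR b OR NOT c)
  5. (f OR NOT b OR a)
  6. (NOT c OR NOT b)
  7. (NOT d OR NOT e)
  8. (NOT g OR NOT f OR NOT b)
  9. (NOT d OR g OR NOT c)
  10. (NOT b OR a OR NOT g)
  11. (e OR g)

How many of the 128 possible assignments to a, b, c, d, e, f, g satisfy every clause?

12

Split on b, then g.
  b=T, g=T: remaining (a,c,d,e,f) ∈ {(T,F,T,F,F)} — 1.
  b=T, g=F: a clause becomes empty — 0.
  b=F, g=T: 11 of the 32 assignments to (a,c,d,e,f) work.
  b=F, g=F: a clause becomes empty — 0.
Total: 1 + 0 + 11 + 0 = 12.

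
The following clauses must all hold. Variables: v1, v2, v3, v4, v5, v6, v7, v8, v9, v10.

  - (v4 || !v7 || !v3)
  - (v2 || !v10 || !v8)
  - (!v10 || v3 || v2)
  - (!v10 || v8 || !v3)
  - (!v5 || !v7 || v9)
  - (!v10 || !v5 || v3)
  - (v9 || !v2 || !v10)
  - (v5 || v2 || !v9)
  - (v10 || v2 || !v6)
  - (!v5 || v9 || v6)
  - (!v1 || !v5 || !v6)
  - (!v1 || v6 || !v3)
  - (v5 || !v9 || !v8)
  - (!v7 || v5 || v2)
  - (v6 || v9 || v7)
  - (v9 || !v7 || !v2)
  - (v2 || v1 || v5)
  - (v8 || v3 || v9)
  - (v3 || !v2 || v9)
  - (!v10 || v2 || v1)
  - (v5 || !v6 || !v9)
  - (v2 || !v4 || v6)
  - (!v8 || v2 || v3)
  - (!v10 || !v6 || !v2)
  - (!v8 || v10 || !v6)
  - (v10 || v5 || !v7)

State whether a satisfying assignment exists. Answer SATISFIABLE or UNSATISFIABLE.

SATISFIABLE

Set v1 = False and propagate.
Set v2 = True and propagate.
Set v3 = False and propagate.
  then v9 is forced to True.
The remaining clauses are satisfied by v4 = False, v5 = True, v6 = False, v7 = False, v8 = False, v10 = False.
Every clause has at least one true literal under this assignment.
So v1=F, v2=T, v3=F, v4=F, v5=T, v6=F, v7=F, v8=F, v9=T, v10=F is a satisfying assignment.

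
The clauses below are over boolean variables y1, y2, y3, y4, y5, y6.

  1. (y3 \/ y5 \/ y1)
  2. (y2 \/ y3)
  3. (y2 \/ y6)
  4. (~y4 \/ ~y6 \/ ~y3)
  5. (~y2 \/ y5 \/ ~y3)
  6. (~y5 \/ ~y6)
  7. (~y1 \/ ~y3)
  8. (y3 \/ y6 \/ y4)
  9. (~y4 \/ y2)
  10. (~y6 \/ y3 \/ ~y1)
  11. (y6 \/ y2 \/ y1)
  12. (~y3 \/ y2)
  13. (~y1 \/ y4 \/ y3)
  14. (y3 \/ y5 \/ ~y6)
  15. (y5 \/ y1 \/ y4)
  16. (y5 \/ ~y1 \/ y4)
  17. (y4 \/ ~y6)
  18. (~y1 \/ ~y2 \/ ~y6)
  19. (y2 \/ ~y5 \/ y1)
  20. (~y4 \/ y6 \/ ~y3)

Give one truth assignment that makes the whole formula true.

y1=True, y2=True, y3=False, y4=True, y5=True, y6=False

Check each clause:
  1. (y5 \/ y1 \/ y3) — y1 is true.
  2. (y3 \/ y2) — y2 is true.
  3. (y2 \/ y6) — y2 is true.
  4. (~y6 \/ ~y3 \/ ~y4) — ~y6 is true.
  5. (y5 \/ ~y2 \/ ~y3) — ~y3 is true.
  6. (~y5 \/ ~y6) — ~y6 is true.
  7. (~y1 \/ ~y3) — ~y3 is true.
  8. (y6 \/ y4 \/ y3) — y4 is true.
  9. (y2 \/ ~y4) — y2 is true.
  10. (~y6 \/ y3 \/ ~y1) — ~y6 is true.
  11. (y2 \/ y6 \/ y1) — y1 is true.
  12. (y2 \/ ~y3) — y2 is true.
  13. (y4 \/ y3 \/ ~y1) — y4 is true.
  14. (~y6 \/ y3 \/ y5) — ~y6 is true.
  15. (y5 \/ y1 \/ y4) — y1 is true.
  16. (y4 \/ y5 \/ ~y1) — y4 is true.
  17. (y4 \/ ~y6) — ~y6 is true.
  18. (~y6 \/ ~y1 \/ ~y2) — ~y6 is true.
  19. (~y5 \/ y1 \/ y2) — y1 is true.
  20. (y6 \/ ~y3 \/ ~y4) — ~y3 is true.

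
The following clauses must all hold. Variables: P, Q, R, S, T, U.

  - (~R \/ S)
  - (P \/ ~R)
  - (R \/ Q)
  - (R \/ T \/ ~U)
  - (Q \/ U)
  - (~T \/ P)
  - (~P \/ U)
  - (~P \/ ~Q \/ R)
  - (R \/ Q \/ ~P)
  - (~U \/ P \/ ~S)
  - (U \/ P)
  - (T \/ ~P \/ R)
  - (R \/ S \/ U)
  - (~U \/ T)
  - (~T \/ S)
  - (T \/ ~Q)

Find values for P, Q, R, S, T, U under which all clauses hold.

P = T, Q = T, R = T, S = T, T = T, U = T

Check each clause:
  1. (~R \/ S) — S is true.
  2. (P \/ ~R) — P is true.
  3. (Q \/ R) — Q is true.
  4. (R \/ ~U \/ T) — R is true.
  5. (U \/ Q) — Q is true.
  6. (P \/ ~T) — P is true.
  7. (~P \/ U) — U is true.
  8. (~P \/ ~Q \/ R) — R is true.
  9. (~P \/ Q \/ R) — Q is true.
  10. (~S \/ ~U \/ P) — P is true.
  11. (P \/ U) — P is true.
  12. (T \/ ~P \/ R) — R is true.
  13. (R \/ S \/ U) — R is true.
  14. (T \/ ~U) — T is true.
  15. (~T \/ S) — S is true.
  16. (~Q \/ T) — T is true.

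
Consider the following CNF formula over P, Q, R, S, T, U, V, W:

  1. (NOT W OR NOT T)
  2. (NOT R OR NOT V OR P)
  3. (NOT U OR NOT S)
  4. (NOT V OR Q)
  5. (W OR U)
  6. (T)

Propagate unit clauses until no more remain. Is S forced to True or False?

False

Unit clause (T) sets T = True.
In (NOT W OR NOT T), NOT T is now false; NOT W must hold, so W = False.
(U OR W): since W = False, the clause reduces to (U). U = True.
From (NOT U OR NOT S) and U = True: S = False.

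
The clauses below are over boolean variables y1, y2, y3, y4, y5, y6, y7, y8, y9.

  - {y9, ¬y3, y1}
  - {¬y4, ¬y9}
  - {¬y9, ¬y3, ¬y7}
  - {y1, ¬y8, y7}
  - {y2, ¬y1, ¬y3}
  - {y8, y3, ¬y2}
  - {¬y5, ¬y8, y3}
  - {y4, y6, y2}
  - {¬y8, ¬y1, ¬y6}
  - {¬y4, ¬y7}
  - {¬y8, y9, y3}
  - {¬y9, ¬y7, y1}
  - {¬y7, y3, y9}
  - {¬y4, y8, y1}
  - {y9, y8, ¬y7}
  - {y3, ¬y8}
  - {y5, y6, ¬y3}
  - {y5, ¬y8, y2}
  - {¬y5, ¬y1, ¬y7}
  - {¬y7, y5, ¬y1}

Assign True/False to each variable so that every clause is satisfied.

y1 = F, y2 = F, y3 = F, y4 = F, y5 = T, y6 = T, y7 = F, y8 = F, y9 = F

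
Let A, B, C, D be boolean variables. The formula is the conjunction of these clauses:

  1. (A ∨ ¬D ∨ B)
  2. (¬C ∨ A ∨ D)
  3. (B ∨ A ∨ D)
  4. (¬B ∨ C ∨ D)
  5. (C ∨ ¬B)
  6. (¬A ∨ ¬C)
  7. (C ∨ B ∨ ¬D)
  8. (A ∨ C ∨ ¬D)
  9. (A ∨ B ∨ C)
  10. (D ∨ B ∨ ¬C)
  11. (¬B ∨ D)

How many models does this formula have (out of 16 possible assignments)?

2

Satisfying assignments:
  A=0 B=1 C=1 D=1
  A=1 B=0 C=0 D=0
That's 2 in total.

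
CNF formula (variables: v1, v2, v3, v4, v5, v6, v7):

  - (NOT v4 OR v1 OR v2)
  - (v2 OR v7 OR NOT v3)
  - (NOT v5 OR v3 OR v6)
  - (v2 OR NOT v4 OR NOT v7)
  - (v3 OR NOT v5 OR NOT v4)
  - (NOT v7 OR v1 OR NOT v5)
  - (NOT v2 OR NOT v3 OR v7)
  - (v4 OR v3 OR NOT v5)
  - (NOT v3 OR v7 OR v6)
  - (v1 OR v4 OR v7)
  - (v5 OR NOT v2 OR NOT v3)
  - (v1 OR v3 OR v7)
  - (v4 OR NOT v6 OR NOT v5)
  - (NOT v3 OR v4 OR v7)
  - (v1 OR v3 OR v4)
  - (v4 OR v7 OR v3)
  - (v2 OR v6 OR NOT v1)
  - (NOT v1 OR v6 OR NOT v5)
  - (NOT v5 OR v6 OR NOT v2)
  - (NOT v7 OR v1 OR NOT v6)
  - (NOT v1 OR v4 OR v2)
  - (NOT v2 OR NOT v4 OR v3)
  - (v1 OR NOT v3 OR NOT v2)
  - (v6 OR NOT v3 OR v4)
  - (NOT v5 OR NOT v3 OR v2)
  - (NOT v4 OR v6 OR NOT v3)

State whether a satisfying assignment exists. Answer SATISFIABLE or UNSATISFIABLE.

SATISFIABLE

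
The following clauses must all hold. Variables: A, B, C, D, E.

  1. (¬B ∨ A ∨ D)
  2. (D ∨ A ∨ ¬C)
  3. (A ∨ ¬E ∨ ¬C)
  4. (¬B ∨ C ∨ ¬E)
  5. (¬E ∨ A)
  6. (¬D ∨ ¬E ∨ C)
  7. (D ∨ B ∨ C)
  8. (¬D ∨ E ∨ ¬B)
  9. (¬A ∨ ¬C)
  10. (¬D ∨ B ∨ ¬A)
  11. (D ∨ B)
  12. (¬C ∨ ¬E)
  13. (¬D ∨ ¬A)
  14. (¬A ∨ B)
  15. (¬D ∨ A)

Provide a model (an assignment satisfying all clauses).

Set A = True and propagate.
  then C is forced to False.
  then D is forced to False.
  then B is forced to True.
  then E is forced to False.

A=True, B=True, C=False, D=False, E=False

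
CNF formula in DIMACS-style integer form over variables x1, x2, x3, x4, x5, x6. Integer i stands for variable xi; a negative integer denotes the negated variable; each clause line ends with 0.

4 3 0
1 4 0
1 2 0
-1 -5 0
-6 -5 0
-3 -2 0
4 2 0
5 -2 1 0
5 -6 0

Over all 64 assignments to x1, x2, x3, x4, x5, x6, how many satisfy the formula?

Satisfying assignments:
  x1=F x2=T x3=F x4=T x5=T x6=F
  x1=T x2=F x3=F x4=T x5=F x6=F
  x1=T x2=F x3=T x4=T x5=F x6=F
  x1=T x2=T x3=F x4=T x5=F x6=F
Count: 4.

4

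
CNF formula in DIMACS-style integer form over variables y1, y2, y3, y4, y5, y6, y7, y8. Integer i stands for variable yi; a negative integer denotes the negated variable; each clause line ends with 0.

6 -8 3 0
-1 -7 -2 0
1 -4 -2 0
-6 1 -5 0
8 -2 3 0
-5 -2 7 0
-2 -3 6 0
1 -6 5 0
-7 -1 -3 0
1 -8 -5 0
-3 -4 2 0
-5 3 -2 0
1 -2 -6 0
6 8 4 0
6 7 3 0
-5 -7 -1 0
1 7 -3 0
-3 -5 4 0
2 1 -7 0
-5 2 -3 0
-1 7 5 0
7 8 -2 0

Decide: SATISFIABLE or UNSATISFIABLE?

Try y1 = True.
Try y2 = False.
For the remaining variables, y3 = False, y4 = True, y5 = False, y6 = True, y7 = True, y8 = True works.
Every clause has at least one true literal under this assignment.
So y1=T, y2=F, y3=F, y4=T, y5=F, y6=T, y7=T, y8=T is a satisfying assignment.

SATISFIABLE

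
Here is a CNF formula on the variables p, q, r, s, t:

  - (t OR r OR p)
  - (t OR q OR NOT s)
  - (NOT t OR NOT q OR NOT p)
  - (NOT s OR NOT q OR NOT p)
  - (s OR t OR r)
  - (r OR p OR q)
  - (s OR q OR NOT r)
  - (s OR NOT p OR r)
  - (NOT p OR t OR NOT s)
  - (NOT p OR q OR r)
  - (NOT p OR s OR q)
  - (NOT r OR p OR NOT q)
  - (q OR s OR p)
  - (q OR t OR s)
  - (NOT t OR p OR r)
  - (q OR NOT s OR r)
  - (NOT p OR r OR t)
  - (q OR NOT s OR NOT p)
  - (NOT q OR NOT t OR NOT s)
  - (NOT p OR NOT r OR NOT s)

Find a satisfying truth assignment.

Try p = True.
Set q = True and propagate.
  then t is forced to False.
  then s is forced to False.
  then r is forced to True.
Every clause has at least one true literal under this assignment.

p = True, q = True, r = True, s = False, t = False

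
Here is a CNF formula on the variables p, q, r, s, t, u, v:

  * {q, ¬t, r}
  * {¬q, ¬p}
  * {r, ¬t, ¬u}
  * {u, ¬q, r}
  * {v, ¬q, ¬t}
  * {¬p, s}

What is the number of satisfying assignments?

52

Split on q, then r.
  q=T, r=T: s, u free; 3 ways for (p,t,v) × 2^2 = 12.
  q=T, r=F: remaining (p,s,t,u,v) ∈ {(F,F,F,T,F); (F,F,F,T,T); (F,T,F,T,F); (F,T,F,T,T)} — 4.
  q=F, r=T: t, u, v free; 3 ways for (p,s) × 2^3 = 24.
  q=F, r=F: u, v free; 3 ways for (p,s,t) × 2^2 = 12.
Total: 12 + 4 + 24 + 12 = 52.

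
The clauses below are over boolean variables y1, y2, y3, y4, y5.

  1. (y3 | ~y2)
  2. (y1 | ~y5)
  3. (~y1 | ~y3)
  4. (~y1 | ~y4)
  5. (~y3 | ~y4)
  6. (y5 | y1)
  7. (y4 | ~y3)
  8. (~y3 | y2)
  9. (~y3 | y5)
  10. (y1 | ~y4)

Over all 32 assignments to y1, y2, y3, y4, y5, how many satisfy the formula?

2

Satisfying assignments:
  y1=T y2=F y3=F y4=F y5=F
  y1=T y2=F y3=F y4=F y5=T
Count: 2.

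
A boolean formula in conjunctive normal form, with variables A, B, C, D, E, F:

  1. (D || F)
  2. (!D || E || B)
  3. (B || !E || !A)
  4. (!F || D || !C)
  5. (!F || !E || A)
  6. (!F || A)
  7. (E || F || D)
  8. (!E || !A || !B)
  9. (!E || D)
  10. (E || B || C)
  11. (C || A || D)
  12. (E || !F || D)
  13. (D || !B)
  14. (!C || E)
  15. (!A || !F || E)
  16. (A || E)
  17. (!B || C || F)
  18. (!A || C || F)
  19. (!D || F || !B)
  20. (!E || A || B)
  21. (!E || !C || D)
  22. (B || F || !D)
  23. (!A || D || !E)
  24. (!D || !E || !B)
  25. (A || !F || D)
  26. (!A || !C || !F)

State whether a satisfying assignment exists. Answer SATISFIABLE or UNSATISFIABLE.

UNSATISFIABLE

E = True:
  propagation gives D=True, B=False, A=False; an empty clause results — contradiction.
E = False:
  propagation gives C=False, B=True, D=True, A=True; an empty clause results — contradiction.
Every branch closes, so no satisfying assignment exists.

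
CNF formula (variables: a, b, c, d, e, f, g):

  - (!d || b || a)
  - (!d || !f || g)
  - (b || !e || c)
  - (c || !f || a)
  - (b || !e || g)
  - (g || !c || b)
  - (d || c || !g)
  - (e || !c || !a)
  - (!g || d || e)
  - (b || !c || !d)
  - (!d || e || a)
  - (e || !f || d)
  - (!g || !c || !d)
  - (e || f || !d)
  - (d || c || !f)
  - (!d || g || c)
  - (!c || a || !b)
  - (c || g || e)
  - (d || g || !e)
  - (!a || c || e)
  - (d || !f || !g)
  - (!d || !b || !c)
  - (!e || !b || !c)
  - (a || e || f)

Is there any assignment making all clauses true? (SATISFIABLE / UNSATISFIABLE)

SATISFIABLE

Try a = True.
Try b = True.
Branch on c: take c = False.
  then e is forced to True.
The remaining clauses are satisfied by d = True, f = True, g = True.
Every clause has at least one true literal under this assignment.
So a=1, b=1, c=0, d=1, e=1, f=1, g=1 is a satisfying assignment.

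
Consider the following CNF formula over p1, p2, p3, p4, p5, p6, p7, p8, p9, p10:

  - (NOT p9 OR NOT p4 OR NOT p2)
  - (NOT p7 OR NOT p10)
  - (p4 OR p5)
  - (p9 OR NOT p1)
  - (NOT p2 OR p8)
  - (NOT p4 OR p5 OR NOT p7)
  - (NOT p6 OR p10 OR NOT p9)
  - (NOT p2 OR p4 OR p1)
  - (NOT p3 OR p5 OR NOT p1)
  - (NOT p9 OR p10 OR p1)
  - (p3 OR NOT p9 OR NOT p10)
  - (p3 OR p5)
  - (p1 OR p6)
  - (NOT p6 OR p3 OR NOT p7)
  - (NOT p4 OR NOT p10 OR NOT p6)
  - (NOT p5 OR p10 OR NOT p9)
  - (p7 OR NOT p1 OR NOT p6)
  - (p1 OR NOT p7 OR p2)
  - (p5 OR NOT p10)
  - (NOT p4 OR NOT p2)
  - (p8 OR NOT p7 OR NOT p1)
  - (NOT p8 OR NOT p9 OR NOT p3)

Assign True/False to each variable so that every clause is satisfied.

p1=False, p2=False, p3=True, p4=False, p5=True, p6=True, p7=False, p8=True, p9=False, p10=True

Try p1 = False.
  then p6 is forced to True.
Branch on p2: take p2 = False.
  then p7 is forced to False.
Try p3 = True.
The remaining clauses are satisfied by p4 = False, p5 = True, p8 = True, p9 = False, p10 = True.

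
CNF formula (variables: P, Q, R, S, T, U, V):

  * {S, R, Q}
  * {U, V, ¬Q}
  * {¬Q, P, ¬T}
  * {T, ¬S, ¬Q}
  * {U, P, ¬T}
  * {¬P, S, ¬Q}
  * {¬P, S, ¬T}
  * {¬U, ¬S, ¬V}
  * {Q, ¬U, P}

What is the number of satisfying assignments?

32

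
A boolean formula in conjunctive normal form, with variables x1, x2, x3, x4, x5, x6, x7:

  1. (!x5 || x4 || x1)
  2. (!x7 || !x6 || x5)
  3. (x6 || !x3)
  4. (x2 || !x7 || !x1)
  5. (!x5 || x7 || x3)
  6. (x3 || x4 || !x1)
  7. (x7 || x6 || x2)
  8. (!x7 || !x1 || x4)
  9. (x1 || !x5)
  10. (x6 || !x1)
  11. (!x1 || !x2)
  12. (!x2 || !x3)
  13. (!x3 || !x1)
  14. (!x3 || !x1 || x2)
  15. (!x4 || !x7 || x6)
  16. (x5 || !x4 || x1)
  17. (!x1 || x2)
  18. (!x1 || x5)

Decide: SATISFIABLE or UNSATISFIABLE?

Try x1 = False.
  then x5 is forced to False.
  then x4 is forced to False.
Branch on x2: take x2 = True.
  then x3 is forced to False.
Set x6 = False and propagate.
x7 is now unconstrained; take x7 = True.
Every clause has at least one true literal under this assignment.
So x1=0  x2=1  x3=0  x4=0  x5=0  x6=0  x7=1 is a satisfying assignment.

SATISFIABLE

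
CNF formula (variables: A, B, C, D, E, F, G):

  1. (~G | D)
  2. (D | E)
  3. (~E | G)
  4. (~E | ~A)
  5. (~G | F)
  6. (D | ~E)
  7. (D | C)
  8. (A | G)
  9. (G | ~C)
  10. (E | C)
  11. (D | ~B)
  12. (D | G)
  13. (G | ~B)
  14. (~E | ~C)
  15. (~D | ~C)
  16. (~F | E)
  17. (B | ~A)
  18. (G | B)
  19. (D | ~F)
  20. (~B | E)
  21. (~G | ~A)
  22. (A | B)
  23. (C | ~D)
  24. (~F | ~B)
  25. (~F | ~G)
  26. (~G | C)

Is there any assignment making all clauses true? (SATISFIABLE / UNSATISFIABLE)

UNSATISFIABLE

G = True:
  propagation gives D=True, F=True; an empty clause results — contradiction.
G = False:
  propagation gives E=False, D=True, A=True, C=False; an empty clause results — contradiction.
Every branch closes, so no satisfying assignment exists.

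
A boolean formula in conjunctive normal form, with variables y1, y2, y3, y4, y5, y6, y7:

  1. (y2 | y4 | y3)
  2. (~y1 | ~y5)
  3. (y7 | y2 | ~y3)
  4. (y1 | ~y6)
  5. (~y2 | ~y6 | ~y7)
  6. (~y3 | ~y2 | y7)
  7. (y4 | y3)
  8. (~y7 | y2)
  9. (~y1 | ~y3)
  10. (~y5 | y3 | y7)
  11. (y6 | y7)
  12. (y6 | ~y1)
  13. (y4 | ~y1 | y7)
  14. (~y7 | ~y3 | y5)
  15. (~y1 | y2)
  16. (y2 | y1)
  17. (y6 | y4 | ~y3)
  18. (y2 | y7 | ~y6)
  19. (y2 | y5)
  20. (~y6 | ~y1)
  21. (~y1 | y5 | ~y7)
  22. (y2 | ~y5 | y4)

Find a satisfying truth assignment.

y1 = F  y2 = T  y3 = F  y4 = T  y5 = T  y6 = F  y7 = T

Check each clause:
  1. (y3 | y4 | y2) — y2 is true.
  2. (~y5 | ~y1) — ~y1 is true.
  3. (~y3 | y2 | y7) — y2 is true.
  4. (y1 | ~y6) — ~y6 is true.
  5. (~y6 | ~y7 | ~y2) — ~y6 is true.
  6. (~y3 | y7 | ~y2) — ~y3 is true.
  7. (y4 | y3) — y4 is true.
  8. (~y7 | y2) — y2 is true.
  9. (~y3 | ~y1) — ~y3 is true.
  10. (~y5 | y3 | y7) — y7 is true.
  11. (y6 | y7) — y7 is true.
  12. (~y1 | y6) — ~y1 is true.
  13. (~y1 | y4 | y7) — y4 is true.
  14. (y5 | ~y3 | ~y7) — y5 is true.
  15. (~y1 | y2) — y2 is true.
  16. (y2 | y1) — y2 is true.
  17. (~y3 | y6 | y4) — y4 is true.
  18. (y7 | ~y6 | y2) — y2 is true.
  19. (y2 | y5) — y2 is true.
  20. (~y1 | ~y6) — ~y6 is true.
  21. (~y1 | ~y7 | y5) — y5 is true.
  22. (~y5 | y4 | y2) — y2 is true.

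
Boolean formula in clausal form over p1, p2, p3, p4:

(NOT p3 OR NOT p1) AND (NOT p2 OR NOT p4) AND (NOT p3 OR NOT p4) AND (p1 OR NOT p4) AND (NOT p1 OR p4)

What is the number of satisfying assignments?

5

Satisfying assignments:
  p1=0 p2=0 p3=0 p4=0
  p1=0 p2=0 p3=1 p4=0
  p1=0 p2=1 p3=0 p4=0
  p1=0 p2=1 p3=1 p4=0
  p1=1 p2=0 p3=0 p4=1
Count: 5.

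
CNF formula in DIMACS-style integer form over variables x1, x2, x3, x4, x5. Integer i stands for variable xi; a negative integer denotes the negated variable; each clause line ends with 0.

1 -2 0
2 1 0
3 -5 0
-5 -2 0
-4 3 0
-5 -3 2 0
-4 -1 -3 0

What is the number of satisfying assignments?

4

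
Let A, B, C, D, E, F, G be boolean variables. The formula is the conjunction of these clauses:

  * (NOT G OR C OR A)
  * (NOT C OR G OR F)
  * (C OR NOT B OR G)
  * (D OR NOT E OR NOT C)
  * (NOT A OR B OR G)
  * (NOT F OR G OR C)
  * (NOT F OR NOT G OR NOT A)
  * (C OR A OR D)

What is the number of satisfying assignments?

37

Case analysis on C and G:
  C=1, G=1: B free; 9 ways for (A,D,E,F) × 2^1 = 18.
  C=1, G=0: 9 of the 32 assignments to (A,B,D,E,F) work.
  C=0, G=1: forces A=1; F=0; B, D, E free → 2^3 = 8.
  C=0, G=0: remaining (A,B,D,E,F) ∈ {(0,0,1,0,0); (0,0,1,1,0)} — 2.
Total: 18 + 9 + 8 + 2 = 37.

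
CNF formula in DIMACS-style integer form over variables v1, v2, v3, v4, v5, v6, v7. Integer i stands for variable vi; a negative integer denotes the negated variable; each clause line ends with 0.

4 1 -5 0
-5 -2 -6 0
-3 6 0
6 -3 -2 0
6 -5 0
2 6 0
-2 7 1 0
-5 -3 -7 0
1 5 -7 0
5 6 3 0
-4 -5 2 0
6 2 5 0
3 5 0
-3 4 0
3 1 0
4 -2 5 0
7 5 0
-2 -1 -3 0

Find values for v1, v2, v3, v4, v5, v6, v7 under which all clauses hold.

v1 = True, v2 = False, v3 = False, v4 = False, v5 = True, v6 = True, v7 = False

Try v1 = True.
Try v2 = False.
  then v6 is forced to True.
For the remaining variables, v3 = False, v4 = False, v5 = True, v7 = False works.
Every clause has at least one true literal under this assignment.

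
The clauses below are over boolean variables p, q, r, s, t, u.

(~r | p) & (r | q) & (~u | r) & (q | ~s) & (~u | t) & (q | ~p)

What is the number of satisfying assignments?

14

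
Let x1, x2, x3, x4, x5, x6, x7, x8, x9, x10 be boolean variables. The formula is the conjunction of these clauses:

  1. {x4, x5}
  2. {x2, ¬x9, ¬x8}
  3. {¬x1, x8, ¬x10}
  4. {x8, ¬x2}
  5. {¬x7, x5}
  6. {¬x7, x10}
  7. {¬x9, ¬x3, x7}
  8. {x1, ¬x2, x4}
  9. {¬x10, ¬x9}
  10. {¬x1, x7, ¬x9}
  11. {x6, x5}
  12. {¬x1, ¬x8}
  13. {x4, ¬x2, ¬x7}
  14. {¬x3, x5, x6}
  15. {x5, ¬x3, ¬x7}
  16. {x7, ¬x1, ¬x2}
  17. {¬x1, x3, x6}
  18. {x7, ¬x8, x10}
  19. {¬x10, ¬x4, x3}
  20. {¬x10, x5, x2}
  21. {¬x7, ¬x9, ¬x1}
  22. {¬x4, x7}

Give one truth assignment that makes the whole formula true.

Pure literal: x5 appears only positively; assign x5 = True.
Pure literal: x6 appears only positively; assign x6 = True.
Branch on x1: take x1 = False.
Set x2 = False and propagate.
Set x3 = True and propagate.
For the remaining variables, x4 = True, x7 = True, x8 = False, x9 = False, x10 = True works.

x1=F, x2=F, x3=T, x4=T, x5=T, x6=T, x7=T, x8=F, x9=F, x10=T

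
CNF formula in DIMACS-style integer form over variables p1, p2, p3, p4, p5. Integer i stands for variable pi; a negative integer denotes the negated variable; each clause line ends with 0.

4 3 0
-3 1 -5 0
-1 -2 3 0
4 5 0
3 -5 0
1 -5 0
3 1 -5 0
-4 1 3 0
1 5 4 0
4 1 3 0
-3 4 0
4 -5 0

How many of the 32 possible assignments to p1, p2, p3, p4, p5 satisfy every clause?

7

Case analysis on p3 and p1:
  p3=T, p1=T: remaining (p2,p4,p5) ∈ {(F,T,F); (F,T,T); (T,T,F); (T,T,T)} — 4.
  p3=T, p1=F: remaining (p2,p4,p5) ∈ {(F,T,F); (T,T,F)} — 2.
  p3=F, p1=T: remaining (p2,p4,p5) ∈ {(F,T,F)} — 1.
  p3=F, p1=F: a clause becomes empty — 0.
Total: 4 + 2 + 1 + 0 = 7.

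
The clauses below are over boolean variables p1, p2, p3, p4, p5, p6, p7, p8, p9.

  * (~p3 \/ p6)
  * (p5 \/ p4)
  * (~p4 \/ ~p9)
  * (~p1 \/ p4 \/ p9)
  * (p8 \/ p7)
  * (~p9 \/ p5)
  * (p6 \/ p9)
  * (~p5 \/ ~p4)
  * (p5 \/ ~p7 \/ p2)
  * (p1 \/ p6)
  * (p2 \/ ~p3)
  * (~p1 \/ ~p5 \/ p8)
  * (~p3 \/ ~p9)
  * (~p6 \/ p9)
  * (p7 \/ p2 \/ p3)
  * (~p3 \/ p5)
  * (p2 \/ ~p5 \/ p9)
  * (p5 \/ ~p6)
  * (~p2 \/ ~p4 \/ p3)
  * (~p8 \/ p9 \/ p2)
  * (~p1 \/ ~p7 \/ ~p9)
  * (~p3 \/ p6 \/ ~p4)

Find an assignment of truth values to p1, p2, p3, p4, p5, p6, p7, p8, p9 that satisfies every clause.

Try p1 = True.
Set p2 = True and propagate.
The remaining clauses are satisfied by p3 = False, p4 = False, p5 = True, p6 = True, p7 = False, p8 = True, p9 = True.

p1 = 1, p2 = 1, p3 = 0, p4 = 0, p5 = 1, p6 = 1, p7 = 0, p8 = 1, p9 = 1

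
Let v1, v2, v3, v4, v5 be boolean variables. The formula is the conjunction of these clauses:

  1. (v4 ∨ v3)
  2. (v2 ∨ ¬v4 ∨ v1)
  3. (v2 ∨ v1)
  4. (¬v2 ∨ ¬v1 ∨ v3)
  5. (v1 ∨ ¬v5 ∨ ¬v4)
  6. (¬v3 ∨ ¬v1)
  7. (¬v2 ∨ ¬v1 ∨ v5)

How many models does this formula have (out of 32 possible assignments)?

6

Satisfying assignments:
  v1=F v2=T v3=F v4=T v5=F
  v1=F v2=T v3=T v4=F v5=F
  v1=F v2=T v3=T v4=F v5=T
  v1=F v2=T v3=T v4=T v5=F
  v1=T v2=F v3=F v4=T v5=F
  v1=T v2=F v3=F v4=T v5=T
Count: 6.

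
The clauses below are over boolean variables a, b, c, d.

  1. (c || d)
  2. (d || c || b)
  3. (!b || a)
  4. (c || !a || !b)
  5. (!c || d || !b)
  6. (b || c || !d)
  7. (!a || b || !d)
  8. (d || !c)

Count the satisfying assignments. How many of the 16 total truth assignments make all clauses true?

2

The models are:
  a=0 b=0 c=1 d=1
  a=1 b=1 c=1 d=1
Count: 2.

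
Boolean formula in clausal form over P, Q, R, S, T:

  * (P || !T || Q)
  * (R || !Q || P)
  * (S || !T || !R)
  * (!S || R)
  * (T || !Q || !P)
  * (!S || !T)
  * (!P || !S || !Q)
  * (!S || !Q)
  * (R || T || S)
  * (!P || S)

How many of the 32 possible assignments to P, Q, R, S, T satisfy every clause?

Satisfying assignments:
  P=F Q=F R=T S=F T=F
  P=F Q=F R=T S=T T=F
  P=F Q=T R=T S=F T=F
  P=T Q=F R=T S=T T=F
Count: 4.

4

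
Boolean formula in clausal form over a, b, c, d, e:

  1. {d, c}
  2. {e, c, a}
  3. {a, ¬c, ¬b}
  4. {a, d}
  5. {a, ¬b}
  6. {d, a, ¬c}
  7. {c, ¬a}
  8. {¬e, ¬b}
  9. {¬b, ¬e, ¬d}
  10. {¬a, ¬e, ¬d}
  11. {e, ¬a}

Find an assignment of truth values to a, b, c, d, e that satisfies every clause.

a=False, b=False, c=False, d=True, e=True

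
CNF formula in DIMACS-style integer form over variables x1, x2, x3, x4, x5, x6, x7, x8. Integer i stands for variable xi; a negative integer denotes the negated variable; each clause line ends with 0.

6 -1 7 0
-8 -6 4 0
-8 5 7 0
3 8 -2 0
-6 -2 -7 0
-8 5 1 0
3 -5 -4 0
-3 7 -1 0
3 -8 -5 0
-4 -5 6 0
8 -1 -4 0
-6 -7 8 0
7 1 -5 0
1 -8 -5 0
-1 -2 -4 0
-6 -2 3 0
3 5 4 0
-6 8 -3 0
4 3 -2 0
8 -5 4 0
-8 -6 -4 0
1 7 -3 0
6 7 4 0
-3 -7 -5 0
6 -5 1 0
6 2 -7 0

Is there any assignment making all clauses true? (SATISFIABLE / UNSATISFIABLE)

Try x1 = True.
For the remaining variables, x2 = True, x3 = True, x4 = False, x5 = False, x6 = False, x7 = True, x8 = True works.
Every clause has at least one true literal under this assignment.
So x1=T, x2=T, x3=T, x4=F, x5=F, x6=F, x7=T, x8=T is a satisfying assignment.

SATISFIABLE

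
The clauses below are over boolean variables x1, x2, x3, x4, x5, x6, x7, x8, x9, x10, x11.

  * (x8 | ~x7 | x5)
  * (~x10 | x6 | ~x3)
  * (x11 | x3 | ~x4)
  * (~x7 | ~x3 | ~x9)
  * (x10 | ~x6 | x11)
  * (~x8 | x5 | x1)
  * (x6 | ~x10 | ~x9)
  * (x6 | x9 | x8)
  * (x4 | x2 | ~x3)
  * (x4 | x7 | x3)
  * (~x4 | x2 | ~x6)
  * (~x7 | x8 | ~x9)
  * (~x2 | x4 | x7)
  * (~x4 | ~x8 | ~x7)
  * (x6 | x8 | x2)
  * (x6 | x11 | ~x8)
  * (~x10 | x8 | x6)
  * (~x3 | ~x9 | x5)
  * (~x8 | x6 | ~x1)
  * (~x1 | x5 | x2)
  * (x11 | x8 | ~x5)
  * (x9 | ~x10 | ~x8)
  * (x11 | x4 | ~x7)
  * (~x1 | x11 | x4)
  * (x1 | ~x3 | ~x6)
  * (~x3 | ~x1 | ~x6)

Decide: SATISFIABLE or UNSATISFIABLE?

SATISFIABLE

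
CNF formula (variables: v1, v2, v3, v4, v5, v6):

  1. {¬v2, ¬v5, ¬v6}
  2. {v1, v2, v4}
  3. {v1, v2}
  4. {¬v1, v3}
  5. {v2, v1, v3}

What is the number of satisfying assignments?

Case analysis on v1 and v2:
  v1=T, v2=T: v4 free; 3 ways for (v3,v5,v6) × 2^1 = 6.
  v1=T, v2=F: forces v3=T; v4, v5, v6 free → 2^3 = 8.
  v1=F, v2=T: v3, v4 free; 3 ways for (v5,v6) × 2^2 = 12.
  v1=F, v2=F: a clause becomes empty — 0.
Total: 6 + 8 + 12 + 0 = 26.

26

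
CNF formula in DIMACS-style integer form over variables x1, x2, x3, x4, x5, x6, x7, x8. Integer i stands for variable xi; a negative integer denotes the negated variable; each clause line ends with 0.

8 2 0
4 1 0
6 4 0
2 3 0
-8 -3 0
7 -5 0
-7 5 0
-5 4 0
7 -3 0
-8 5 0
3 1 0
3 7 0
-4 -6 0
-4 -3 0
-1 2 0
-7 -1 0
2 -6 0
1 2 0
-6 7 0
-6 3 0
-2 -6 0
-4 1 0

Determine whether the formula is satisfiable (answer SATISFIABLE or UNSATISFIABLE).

UNSATISFIABLE

x3 = True:
  propagation gives x8=False, x2=True, x7=True, x5=True; an empty clause results — contradiction.
x3 = False:
  propagation gives x2=True, x1=True, x7=True; an empty clause results — contradiction.
Every branch closes, so no satisfying assignment exists.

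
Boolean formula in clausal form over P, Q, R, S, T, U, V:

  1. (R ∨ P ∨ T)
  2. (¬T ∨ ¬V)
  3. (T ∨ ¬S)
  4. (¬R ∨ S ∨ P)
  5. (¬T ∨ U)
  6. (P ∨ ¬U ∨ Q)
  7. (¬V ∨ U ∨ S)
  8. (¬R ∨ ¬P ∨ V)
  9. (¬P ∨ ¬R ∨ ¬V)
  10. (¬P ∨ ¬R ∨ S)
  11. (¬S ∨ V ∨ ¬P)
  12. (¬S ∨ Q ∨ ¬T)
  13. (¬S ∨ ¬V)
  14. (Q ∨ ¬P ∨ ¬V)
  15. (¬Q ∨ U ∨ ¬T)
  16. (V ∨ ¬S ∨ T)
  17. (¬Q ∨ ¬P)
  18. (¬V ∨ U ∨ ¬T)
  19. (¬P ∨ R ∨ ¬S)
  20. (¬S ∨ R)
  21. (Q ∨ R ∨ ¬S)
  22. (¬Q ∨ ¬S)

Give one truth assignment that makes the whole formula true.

P=1, Q=0, R=0, S=0, T=0, U=0, V=0

Check each clause:
  1. (P ∨ T ∨ R) — P is true.
  2. (¬T ∨ ¬V) — ¬V is true.
  3. (T ∨ ¬S) — ¬S is true.
  4. (¬R ∨ S ∨ P) — P is true.
  5. (U ∨ ¬T) — ¬T is true.
  6. (P ∨ Q ∨ ¬U) — P is true.
  7. (¬V ∨ U ∨ S) — ¬V is true.
  8. (V ∨ ¬R ∨ ¬P) — ¬R is true.
  9. (¬V ∨ ¬R ∨ ¬P) — ¬V is true.
  10. (¬P ∨ S ∨ ¬R) — ¬R is true.
  11. (V ∨ ¬S ∨ ¬P) — ¬S is true.
  12. (Q ∨ ¬T ∨ ¬S) — ¬T is true.
  13. (¬S ∨ ¬V) — ¬V is true.
  14. (Q ∨ ¬P ∨ ¬V) — ¬V is true.
  15. (¬Q ∨ ¬T ∨ U) — ¬T is true.
  16. (V ∨ ¬S ∨ T) — ¬S is true.
  17. (¬Q ∨ ¬P) — ¬Q is true.
  18. (¬T ∨ U ∨ ¬V) — ¬V is true.
  19. (¬P ∨ R ∨ ¬S) — ¬S is true.
  20. (¬S ∨ R) — ¬S is true.
  21. (¬S ∨ Q ∨ R) — ¬S is true.
  22. (¬S ∨ ¬Q) — ¬S is true.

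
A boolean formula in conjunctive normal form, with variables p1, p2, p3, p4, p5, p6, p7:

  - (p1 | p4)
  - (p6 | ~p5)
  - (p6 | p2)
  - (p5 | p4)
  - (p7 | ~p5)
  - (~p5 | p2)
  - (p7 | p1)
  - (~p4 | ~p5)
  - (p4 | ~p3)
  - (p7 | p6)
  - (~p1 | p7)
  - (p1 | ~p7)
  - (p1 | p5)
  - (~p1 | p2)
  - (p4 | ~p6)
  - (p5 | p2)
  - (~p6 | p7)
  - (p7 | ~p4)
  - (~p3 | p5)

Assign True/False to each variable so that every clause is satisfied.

p1 = 1, p2 = 1, p3 = 0, p4 = 1, p5 = 0, p6 = 1, p7 = 1

p2 occurs only positively in the remaining clauses — set p2 = True.
p3 occurs only negated in the remaining clauses — set p3 = False.
Branch on p1: take p1 = True.
  then p7 is forced to True.
The remaining clauses are satisfied by p4 = True, p5 = False, p6 = True.
Every clause has at least one true literal under this assignment.
Check each clause:
  1. (p4 | p1) — p1 is true.
  2. (~p5 | p6) — ~p5 is true.
  3. (p6 | p2) — p2 is true.
  4. (p5 | p4) — p4 is true.
  5. (~p5 | p7) — ~p5 is true.
  6. (p2 | ~p5) — p2 is true.
  7. (p1 | p7) — p1 is true.
  8. (~p4 | ~p5) — ~p5 is true.
  9. (p4 | ~p3) — p4 is true.
  10. (p6 | p7) — p6 is true.
  11. (~p1 | p7) — p7 is true.
  12. (p1 | ~p7) — p1 is true.
  13. (p1 | p5) — p1 is true.
  14. (~p1 | p2) — p2 is true.
  15. (~p6 | p4) — p4 is true.
  16. (p2 | p5) — p2 is true.
  17. (~p6 | p7) — p7 is true.
  18. (~p4 | p7) — p7 is true.
  19. (p5 | ~p3) — ~p3 is true.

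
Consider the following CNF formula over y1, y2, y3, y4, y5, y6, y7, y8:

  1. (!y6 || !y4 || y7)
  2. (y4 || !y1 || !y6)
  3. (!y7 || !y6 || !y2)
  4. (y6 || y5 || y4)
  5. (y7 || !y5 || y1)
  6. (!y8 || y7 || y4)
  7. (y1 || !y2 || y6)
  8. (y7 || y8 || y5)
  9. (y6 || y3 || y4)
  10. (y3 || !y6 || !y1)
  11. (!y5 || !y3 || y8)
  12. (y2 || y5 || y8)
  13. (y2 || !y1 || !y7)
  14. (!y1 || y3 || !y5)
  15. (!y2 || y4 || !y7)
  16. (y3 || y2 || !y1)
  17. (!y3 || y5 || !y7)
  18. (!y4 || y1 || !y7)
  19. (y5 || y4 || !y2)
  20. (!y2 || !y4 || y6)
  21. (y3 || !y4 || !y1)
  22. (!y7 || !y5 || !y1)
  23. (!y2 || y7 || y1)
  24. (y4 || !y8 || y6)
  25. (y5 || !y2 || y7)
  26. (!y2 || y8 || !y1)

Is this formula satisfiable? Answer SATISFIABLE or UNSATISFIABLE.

SATISFIABLE

Try y1 = False.
For the remaining variables, y2 = False, y3 = False, y4 = False, y5 = False, y6 = True, y7 = True, y8 = True works.
So y1=False, y2=False, y3=False, y4=False, y5=False, y6=True, y7=True, y8=True is a satisfying assignment.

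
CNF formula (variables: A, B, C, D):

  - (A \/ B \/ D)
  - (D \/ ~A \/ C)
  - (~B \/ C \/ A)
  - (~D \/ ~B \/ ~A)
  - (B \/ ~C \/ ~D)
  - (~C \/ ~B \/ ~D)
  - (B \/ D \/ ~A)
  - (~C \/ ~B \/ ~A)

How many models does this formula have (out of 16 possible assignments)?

Satisfying assignments:
  A=0 B=0 C=0 D=1
  A=0 B=1 C=1 D=0
  A=1 B=0 C=0 D=1
That's 3 in total.

3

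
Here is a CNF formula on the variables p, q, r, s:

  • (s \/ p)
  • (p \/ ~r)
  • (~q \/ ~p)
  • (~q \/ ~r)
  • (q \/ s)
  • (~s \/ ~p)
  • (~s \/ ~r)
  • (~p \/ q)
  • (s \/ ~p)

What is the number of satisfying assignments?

Satisfying assignments:
  p=F q=F r=F s=T
  p=F q=T r=F s=T
That's 2 in total.

2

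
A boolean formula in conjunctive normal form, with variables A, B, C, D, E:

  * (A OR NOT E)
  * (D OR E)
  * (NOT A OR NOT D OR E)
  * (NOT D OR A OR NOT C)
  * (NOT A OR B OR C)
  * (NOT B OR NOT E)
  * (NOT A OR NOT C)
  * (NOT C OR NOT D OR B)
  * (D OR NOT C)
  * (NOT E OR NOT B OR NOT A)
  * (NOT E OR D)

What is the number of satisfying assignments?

2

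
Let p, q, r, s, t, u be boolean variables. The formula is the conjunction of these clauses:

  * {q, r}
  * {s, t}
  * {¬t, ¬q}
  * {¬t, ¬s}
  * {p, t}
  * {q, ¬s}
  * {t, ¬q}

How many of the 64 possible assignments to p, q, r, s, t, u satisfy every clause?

4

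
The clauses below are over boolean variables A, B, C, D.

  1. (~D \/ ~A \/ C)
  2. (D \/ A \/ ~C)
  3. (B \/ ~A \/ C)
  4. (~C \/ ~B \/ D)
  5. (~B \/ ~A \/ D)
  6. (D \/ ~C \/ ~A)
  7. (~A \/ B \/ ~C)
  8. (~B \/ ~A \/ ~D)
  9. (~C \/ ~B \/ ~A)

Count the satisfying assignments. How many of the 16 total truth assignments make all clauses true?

6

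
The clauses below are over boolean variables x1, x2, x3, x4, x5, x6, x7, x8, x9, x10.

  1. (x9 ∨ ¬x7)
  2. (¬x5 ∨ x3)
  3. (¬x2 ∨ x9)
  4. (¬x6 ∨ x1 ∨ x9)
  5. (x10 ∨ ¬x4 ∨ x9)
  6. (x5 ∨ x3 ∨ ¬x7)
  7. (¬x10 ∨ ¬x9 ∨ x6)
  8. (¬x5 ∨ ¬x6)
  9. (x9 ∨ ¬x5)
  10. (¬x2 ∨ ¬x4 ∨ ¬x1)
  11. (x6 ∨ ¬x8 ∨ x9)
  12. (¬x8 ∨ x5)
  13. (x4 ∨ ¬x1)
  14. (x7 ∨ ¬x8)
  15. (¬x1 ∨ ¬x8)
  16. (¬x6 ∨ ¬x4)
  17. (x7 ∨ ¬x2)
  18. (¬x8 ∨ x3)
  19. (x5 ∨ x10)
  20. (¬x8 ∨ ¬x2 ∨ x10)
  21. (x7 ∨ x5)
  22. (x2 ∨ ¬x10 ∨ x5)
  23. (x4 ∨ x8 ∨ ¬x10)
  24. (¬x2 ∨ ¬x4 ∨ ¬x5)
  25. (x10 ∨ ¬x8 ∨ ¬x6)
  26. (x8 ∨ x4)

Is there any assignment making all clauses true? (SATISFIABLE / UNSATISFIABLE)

SATISFIABLE

x3 occurs only positively in the remaining clauses — set x3 = True.
Branch on x1: take x1 = True.
  then x4 is forced to True.
  then x2 is forced to False.
  then x8 is forced to False.
  then x6 is forced to False.
Branch on x5: take x5 = True.
  then x9 is forced to True.
  then x10 is forced to False.
x7 is now unconstrained; take x7 = True.
Every clause has at least one true literal under this assignment.
So x1=T, x2=F, x3=T, x4=T, x5=T, x6=F, x7=T, x8=F, x9=T, x10=F is a satisfying assignment.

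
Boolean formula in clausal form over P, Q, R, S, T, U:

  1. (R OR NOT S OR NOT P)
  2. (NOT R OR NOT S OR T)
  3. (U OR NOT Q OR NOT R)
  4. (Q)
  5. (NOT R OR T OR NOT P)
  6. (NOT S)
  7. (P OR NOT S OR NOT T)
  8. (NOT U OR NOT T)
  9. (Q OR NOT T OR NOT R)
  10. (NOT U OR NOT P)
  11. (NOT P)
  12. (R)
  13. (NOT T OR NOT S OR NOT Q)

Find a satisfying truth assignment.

P=False, Q=True, R=True, S=False, T=False, U=True

Unit propagation: (Q) forces Q = True.
Unit propagation: (NOT S) forces S = False.
(NOT P) is a unit clause, so P = False.
The clause (R) is unit: R must be True.
The clause (U) is unit: U must be True.
Unit propagation: (NOT T) forces T = False.
Every clause has at least one true literal under this assignment.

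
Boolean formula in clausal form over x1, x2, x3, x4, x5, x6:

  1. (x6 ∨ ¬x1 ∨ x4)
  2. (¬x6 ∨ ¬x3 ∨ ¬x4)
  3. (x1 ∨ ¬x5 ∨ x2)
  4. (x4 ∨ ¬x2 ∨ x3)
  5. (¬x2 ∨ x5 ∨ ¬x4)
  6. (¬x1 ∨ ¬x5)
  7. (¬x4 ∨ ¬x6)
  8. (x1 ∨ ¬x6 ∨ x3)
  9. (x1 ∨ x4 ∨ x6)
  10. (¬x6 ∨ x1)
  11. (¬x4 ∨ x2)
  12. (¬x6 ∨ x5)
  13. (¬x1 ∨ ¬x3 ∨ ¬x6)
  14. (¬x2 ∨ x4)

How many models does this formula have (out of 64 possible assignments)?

2

Satisfying assignments:
  x1=F x2=T x3=F x4=T x5=T x6=F
  x1=F x2=T x3=T x4=T x5=T x6=F
Count: 2.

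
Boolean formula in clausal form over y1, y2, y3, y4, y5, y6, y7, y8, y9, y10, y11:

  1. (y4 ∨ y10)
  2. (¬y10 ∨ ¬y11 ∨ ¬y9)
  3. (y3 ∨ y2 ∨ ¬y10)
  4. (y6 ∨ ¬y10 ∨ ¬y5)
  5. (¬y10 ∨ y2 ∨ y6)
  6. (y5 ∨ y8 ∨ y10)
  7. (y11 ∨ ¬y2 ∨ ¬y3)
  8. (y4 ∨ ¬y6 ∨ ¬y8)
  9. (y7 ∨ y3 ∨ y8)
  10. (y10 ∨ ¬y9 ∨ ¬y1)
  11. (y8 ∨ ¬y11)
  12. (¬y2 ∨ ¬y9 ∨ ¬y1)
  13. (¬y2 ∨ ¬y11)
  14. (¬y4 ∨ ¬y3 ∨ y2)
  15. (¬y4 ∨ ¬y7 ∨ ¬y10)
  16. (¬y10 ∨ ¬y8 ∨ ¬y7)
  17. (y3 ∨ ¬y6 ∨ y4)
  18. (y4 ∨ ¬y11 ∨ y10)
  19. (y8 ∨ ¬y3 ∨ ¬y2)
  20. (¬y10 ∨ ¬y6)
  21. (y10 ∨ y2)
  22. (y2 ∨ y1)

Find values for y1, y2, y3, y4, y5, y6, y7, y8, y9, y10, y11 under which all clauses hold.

y1=F, y2=T, y3=F, y4=T, y5=F, y6=T, y7=T, y8=T, y9=T, y10=F, y11=F

Check each clause:
  1. (y10 ∨ y4) — y4 is true.
  2. (¬y9 ∨ ¬y11 ∨ ¬y10) — ¬y11 is true.
  3. (y3 ∨ y2 ∨ ¬y10) — y2 is true.
  4. (y6 ∨ ¬y10 ∨ ¬y5) — ¬y5 is true.
  5. (y2 ∨ y6 ∨ ¬y10) — y2 is true.
  6. (y5 ∨ y10 ∨ y8) — y8 is true.
  7. (¬y3 ∨ y11 ∨ ¬y2) — ¬y3 is true.
  8. (y4 ∨ ¬y8 ∨ ¬y6) — y4 is true.
  9. (y3 ∨ y8 ∨ y7) — y8 is true.
  10. (y10 ∨ ¬y1 ∨ ¬y9) — ¬y1 is true.
  11. (y8 ∨ ¬y11) — y8 is true.
  12. (¬y1 ∨ ¬y2 ∨ ¬y9) — ¬y1 is true.
  13. (¬y2 ∨ ¬y11) — ¬y11 is true.
  14. (¬y3 ∨ y2 ∨ ¬y4) — y2 is true.
  15. (¬y7 ∨ ¬y10 ∨ ¬y4) — ¬y10 is true.
  16. (¬y10 ∨ ¬y8 ∨ ¬y7) — ¬y10 is true.
  17. (¬y6 ∨ y3 ∨ y4) — y4 is true.
  18. (¬y11 ∨ y4 ∨ y10) — y4 is true.
  19. (¬y3 ∨ ¬y2 ∨ y8) — y8 is true.
  20. (¬y6 ∨ ¬y10) — ¬y10 is true.
  21. (y10 ∨ y2) — y2 is true.
  22. (y1 ∨ y2) — y2 is true.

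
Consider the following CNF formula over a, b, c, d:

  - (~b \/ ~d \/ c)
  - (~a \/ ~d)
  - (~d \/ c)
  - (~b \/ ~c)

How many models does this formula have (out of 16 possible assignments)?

7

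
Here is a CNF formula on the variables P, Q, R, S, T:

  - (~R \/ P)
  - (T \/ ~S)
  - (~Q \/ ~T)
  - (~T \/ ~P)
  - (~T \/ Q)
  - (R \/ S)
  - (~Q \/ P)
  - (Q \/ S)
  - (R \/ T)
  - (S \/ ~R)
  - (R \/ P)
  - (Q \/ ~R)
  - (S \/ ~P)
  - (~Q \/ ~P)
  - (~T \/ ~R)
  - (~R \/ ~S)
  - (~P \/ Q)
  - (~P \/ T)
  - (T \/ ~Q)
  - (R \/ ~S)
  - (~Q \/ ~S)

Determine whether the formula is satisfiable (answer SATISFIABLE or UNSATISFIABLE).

UNSATISFIABLE

Q = True:
  propagation gives T=False; an empty clause results — contradiction.
Q = False:
  propagation gives T=False, S=False; an empty clause results — contradiction.
Every branch closes, so no satisfying assignment exists.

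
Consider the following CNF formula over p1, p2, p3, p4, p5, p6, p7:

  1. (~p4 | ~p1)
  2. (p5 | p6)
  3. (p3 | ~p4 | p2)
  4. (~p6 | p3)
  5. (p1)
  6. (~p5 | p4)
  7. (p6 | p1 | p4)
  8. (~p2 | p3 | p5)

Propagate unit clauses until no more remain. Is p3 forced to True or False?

True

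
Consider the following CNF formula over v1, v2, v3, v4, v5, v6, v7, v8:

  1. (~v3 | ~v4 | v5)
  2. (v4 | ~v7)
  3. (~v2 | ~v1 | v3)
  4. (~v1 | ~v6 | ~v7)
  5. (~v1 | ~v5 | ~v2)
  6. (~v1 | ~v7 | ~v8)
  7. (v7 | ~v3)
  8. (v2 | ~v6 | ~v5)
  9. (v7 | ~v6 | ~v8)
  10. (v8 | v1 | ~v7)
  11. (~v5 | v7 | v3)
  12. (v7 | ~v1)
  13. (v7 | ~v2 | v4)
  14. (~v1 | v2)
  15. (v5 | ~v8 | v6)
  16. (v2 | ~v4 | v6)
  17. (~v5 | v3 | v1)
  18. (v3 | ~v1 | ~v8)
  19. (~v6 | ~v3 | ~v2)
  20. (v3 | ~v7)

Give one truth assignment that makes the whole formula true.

v1 = False  v2 = False  v3 = False  v4 = True  v5 = False  v6 = True  v7 = False  v8 = False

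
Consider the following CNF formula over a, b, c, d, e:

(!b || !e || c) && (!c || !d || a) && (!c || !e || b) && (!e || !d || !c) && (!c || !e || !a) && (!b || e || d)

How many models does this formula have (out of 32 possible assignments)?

Case analysis on c and e:
  c=1, e=1: remaining (a,b,d) ∈ {(0,1,0)} — 1.
  c=1, e=0: remaining (a,b,d) ∈ {(0,0,0); (1,0,0); (1,0,1); (1,1,1)} — 4.
  c=0, e=1: remaining (a,b,d) ∈ {(0,0,0); (0,0,1); (1,0,0); (1,0,1)} — 4.
  c=0, e=0: a free; 3 ways for (b,d) × 2^1 = 6.
Total: 1 + 4 + 4 + 6 = 15.

15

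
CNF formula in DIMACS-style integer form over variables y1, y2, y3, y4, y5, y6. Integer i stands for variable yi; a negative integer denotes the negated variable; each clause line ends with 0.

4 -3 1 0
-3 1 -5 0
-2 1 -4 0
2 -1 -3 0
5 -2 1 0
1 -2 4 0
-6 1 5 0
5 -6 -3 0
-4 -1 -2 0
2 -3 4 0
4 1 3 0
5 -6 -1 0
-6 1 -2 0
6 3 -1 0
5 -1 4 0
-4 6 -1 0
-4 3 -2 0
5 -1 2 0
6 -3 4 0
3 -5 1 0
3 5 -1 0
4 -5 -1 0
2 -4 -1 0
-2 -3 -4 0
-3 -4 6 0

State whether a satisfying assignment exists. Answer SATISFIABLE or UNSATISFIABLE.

SATISFIABLE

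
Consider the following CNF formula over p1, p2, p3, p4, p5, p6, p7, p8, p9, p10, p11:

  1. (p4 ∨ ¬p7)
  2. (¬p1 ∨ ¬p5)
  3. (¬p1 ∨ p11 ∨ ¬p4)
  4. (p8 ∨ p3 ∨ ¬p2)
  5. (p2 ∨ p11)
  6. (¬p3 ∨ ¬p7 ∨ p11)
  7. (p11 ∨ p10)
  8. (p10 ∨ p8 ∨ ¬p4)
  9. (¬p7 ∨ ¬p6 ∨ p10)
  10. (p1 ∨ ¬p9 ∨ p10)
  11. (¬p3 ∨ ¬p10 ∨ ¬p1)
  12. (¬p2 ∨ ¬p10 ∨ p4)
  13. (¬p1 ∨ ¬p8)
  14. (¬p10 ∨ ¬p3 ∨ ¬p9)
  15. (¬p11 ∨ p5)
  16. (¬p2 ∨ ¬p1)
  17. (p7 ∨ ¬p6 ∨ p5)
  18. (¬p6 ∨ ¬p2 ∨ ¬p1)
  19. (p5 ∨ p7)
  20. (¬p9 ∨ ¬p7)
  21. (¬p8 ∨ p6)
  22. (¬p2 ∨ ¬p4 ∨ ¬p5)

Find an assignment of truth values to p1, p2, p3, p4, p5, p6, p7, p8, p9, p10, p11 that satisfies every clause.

Pure literal: p9 appears only negated; assign p9 = False.
Branch on p1: take p1 = False.
Set p2 = False and propagate.
  then p11 is forced to True.
  then p5 is forced to True.
Try p4 = False.
  then p7 is forced to False.
For the remaining variables, p3 = True, p6 = False, p8 = False, p10 = True works.

p1=F, p2=F, p3=T, p4=F, p5=T, p6=F, p7=F, p8=F, p9=F, p10=T, p11=T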